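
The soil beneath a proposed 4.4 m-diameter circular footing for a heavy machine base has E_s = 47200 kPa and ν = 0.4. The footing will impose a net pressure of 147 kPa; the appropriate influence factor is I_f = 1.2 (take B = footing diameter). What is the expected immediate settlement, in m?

Immediate (elastic) settlement: S_e = q·B·(1−ν²)/E_s · I_f.
S_e = 147 × 4.4 × (1 − 0.4²) / 47200 × 1.2
    = 147 × 4.4 × 0.84 / 47200 × 1.2
    = 0.01381 m

S_e ≈ 0.0138 m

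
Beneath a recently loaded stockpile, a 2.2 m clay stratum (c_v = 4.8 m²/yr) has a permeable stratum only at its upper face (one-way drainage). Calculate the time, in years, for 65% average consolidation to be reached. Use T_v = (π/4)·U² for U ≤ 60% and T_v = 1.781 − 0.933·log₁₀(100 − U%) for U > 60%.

t ≈ 0.343 years

Drainage path length: H_d = H = 2.2 m (single drainage).
U > 60%: T_v = 1.781 − 0.933·log₁₀(100 − 65) = 0.34038.
t = T_v·H_d²/c_v = 0.34038×2.2²/4.8 = 0.3432 years.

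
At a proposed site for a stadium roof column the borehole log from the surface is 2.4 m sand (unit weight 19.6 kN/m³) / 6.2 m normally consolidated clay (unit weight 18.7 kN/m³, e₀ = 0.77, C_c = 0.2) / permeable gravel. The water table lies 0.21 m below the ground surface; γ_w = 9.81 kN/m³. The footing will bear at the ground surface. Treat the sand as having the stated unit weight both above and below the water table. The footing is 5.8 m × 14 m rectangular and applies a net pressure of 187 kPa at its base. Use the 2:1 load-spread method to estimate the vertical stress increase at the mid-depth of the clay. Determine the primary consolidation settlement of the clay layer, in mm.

Mid-depth of clay below the ground surface: z = 2.4 + 6.2/2 = 5.5 m.
Total vertical stress at mid-clay: σ_v = 19.6×2.4 + 18.7×3.1 = 105.01 kPa.
Pore pressure: u = 9.81×(5.5 − 0.21) = 51.895 kPa.
Initial effective stress: σ'_0 = σ_v − u = 105.01 − 51.895 = 53.115 kPa.
Stress increase at mid-clay by the 2:1 spreading method:
Δσ = qBL/((B+z)(L+z)) = 187×5.8×14/((5.8+5.5)(14+5.5)) = 68.91 kPa
Final effective stress: σ'_f = σ'_0 + Δσ = 53.115 + 68.91 = 122.03 kPa.
Normally consolidated clay, so the full stress increment lies on the virgin compression line:
S_c = C_c·H/(1+e₀)·log₁₀(σ'_f/σ'_0) = 0.2×6.2/(1+0.77)×log₁₀(122.03/53.115)
    = 0.70056 × 0.36125 = 0.2531 m

S_c ≈ 253 mm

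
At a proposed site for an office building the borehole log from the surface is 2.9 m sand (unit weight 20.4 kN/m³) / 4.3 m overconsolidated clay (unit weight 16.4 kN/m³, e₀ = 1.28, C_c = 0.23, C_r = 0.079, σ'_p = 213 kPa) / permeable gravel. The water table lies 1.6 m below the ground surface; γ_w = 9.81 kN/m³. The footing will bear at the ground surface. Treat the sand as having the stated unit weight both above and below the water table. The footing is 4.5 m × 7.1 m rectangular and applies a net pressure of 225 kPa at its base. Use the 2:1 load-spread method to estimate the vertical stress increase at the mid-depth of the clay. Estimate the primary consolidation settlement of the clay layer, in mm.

Mid-depth of clay below the ground surface: z = 2.9 + 4.3/2 = 5.05 m.
Total vertical stress at mid-clay: σ_v = 20.4×2.9 + 16.4×2.15 = 94.42 kPa.
Pore pressure: u = 9.81×(5.05 − 1.6) = 33.845 kPa.
Initial effective stress: σ'_0 = σ_v − u = 94.42 − 33.845 = 60.575 kPa.
Stress increase at mid-clay by the 2:1 spreading method:
Δσ = qBL/((B+z)(L+z)) = 225×4.5×7.1/((4.5+5.05)(7.1+5.05)) = 61.955 kPa
Final effective stress: σ'_f = 60.575 + 61.955 = 122.53 kPa.
σ'_f = 122.53 ≤ σ'_p = 213 kPa, so the clay remains overconsolidated and only the recompression index applies:
S_c = C_r·H/(1+e₀)·log₁₀(σ'_f/σ'_0) = 0.079×4.3/2.28×log₁₀(122.53/60.575)
    = 0.14899 × 0.30595 = 0.04558 m

S_c ≈ 45.6 mm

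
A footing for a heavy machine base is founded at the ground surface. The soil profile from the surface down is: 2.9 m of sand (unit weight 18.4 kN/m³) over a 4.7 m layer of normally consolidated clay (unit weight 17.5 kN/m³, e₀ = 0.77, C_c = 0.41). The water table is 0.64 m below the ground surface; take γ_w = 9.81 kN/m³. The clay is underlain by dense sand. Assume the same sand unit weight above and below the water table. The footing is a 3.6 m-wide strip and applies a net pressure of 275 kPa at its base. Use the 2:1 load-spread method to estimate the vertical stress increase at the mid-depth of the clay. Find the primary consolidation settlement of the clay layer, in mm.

S_c ≈ 560 mm

Mid-depth of clay below the ground surface: z = 2.9 + 4.7/2 = 5.25 m.
Total vertical stress at mid-clay: σ_v = 18.4×2.9 + 17.5×2.35 = 94.485 kPa.
Pore pressure: u = 9.81×(5.25 − 0.64) = 45.224 kPa.
Initial effective stress: σ'_0 = σ_v − u = 94.485 − 45.224 = 49.261 kPa.
Stress increase at mid-clay by the 2:1 spreading method:
Δσ = qB/(B+z) = 275×3.6/(3.6+5.25) = 111.86 kPa
Final effective stress: σ'_f = σ'_0 + Δσ = 49.261 + 111.86 = 161.12 kPa.
Normally consolidated clay, so the full stress increment lies on the virgin compression line:
S_c = C_c·H/(1+e₀)·log₁₀(σ'_f/σ'_0) = 0.41×4.7/(1+0.77)×log₁₀(161.12/49.261)
    = 1.0887 × 0.51465 = 0.5603 m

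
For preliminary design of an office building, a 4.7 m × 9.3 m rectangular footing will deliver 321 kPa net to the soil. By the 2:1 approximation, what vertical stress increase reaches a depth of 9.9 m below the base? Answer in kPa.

Δσ_z ≈ 50.1 kPa

By the 2:1 method the load spreads at 1 horizontal : 2 vertical, so at depth z the loaded area has grown by z in each plan dimension:
Δσ = qBL/((B+z)(L+z)) = 321×4.7×9.3/((4.7+9.9)(9.3+9.9)) = 50.053 kPa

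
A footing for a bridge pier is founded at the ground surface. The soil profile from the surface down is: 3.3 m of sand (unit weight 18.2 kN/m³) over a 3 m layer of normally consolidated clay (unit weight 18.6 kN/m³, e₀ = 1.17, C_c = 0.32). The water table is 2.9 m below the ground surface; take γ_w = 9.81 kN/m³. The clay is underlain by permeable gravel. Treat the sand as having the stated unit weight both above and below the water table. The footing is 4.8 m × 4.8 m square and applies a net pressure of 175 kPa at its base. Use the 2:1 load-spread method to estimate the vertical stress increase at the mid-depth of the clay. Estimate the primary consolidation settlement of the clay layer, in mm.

Mid-depth of clay below the ground surface: z = 3.3 + 3/2 = 4.8 m.
Total vertical stress at mid-clay: σ_v = 18.2×3.3 + 18.6×1.5 = 87.96 kPa.
Pore pressure: u = 9.81×(4.8 − 2.9) = 18.639 kPa.
Initial effective stress: σ'_0 = σ_v − u = 87.96 − 18.639 = 69.321 kPa.
Stress increase at mid-clay by the 2:1 spreading method:
Δσ = qBL/((B+z)(L+z)) = 175×4.8×4.8/((4.8+4.8)(4.8+4.8)) = 43.75 kPa
Final effective stress: σ'_f = σ'_0 + Δσ = 69.321 + 43.75 = 113.07 kPa.
Normally consolidated clay, so the full stress increment lies on the virgin compression line:
S_c = C_c·H/(1+e₀)·log₁₀(σ'_f/σ'_0) = 0.32×3/(1+1.17)×log₁₀(113.07/69.321)
    = 0.4424 × 0.21248 = 0.094 m

S_c ≈ 94 mm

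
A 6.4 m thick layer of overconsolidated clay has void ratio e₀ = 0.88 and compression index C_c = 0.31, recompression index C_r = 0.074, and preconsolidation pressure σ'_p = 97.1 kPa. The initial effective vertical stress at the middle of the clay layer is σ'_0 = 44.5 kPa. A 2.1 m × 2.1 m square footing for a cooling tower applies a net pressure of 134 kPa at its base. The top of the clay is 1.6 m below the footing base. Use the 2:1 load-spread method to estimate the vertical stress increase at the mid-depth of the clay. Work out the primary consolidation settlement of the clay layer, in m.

Mid-depth of clay below the footing base: z = 1.6 + 6.4/2 = 4.8 m.
Stress increase at mid-clay by the 2:1 spreading method:
Δσ = qBL/((B+z)(L+z)) = 134×2.1×2.1/((2.1+4.8)(2.1+4.8)) = 12.412 kPa
Final effective stress: σ'_f = 44.5 + 12.412 = 56.912 kPa.
σ'_f = 56.912 ≤ σ'_p = 97.1 kPa, so the clay remains overconsolidated and only the recompression index applies:
S_c = C_r·H/(1+e₀)·log₁₀(σ'_f/σ'_0) = 0.074×6.4/1.88×log₁₀(56.912/44.5)
    = 0.25192 × 0.10684 = 0.02691 m

S_c ≈ 0.0269 m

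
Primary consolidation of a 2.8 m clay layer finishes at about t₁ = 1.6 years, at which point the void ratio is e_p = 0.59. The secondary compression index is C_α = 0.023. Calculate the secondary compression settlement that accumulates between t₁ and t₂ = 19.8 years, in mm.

S_s ≈ 44.3 mm

Secondary compression: S_s = C_α·H/(1+e_p)·log₁₀(t₂/t₁)
S_s = 0.023×2.8/(1+0.59)×log₁₀(19.8/1.6)
    = 0.0405 × 1.093 = 0.04425 m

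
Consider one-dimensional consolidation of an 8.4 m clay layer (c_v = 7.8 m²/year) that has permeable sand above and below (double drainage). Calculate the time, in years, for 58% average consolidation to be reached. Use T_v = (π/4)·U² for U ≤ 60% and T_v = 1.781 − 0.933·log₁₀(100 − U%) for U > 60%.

t ≈ 0.598 years

Drainage path length: H_d = H/2 = 4.2 m (double drainage).
U ≤ 60%: T_v = (π/4)·U² = (π/4)×0.58² = 0.26421.
t = T_v·H_d²/c_v = 0.26421×4.2²/7.8 = 0.5975 years.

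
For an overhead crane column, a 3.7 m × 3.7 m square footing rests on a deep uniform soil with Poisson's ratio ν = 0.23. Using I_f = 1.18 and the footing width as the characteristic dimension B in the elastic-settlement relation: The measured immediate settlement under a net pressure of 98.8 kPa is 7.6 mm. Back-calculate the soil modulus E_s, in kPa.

E_s ≈ 53800 kPa

S_e = q·B·(1−ν²)/E_s · I_f  ⇒  E_s = q·B·(1−ν²)·I_f / S_e.
E_s = 98.8 × 3.7 × 0.9471 × 1.18 / 0.0076 = 53760 kPa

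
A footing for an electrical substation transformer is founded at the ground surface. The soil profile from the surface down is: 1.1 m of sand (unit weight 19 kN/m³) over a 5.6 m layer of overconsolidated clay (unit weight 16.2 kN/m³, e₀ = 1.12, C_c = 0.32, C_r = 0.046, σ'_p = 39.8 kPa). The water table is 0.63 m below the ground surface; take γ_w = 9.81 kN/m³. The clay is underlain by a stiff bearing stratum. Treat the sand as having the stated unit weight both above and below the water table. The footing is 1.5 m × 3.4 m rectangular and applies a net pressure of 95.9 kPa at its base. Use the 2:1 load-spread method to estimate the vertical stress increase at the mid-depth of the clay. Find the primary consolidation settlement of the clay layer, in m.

Mid-depth of clay below the ground surface: z = 1.1 + 5.6/2 = 3.9 m.
Total vertical stress at mid-clay: σ_v = 19×1.1 + 16.2×2.8 = 66.26 kPa.
Pore pressure: u = 9.81×(3.9 − 0.63) = 32.079 kPa.
Initial effective stress: σ'_0 = σ_v − u = 66.26 − 32.079 = 34.181 kPa.
Stress increase at mid-clay by the 2:1 spreading method:
Δσ = qBL/((B+z)(L+z)) = 95.9×1.5×3.4/((1.5+3.9)(3.4+3.9)) = 12.407 kPa
Final effective stress: σ'_f = 34.181 + 12.407 = 46.588 kPa.
σ'_f = 46.588 > σ'_p = 39.8 kPa, so the stress path crosses the preconsolidation pressure — recompression up to σ'_p, then virgin compression beyond:
S_c = H/(1+e₀)·[C_r·log₁₀(σ'_p/σ'_0) + C_c·log₁₀(σ'_f/σ'_p)]
    = 5.6/2.12 × [0.046×log₁₀(39.8/34.181) + 0.32×log₁₀(46.588/39.8)]
    = 2.6415 × [0.0030405 + 0.021885] = 0.06584 m

S_c ≈ 0.0658 m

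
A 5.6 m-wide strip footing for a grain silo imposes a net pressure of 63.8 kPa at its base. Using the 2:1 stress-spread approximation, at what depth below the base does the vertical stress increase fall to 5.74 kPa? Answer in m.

2:1 spreading — at depth z the loaded area has grown by z in each plan dimension:
qB/(B+z) = Δσ_z ⇒ z = qB/Δσ_z − B = 63.8×5.6/5.74 − 5.6 = 56.64 m

z ≈ 56.6 m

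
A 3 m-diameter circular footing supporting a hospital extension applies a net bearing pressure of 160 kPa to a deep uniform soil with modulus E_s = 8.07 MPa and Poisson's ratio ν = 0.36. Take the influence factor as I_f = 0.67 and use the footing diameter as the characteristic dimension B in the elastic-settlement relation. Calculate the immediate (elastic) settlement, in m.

Immediate (elastic) settlement: S_e = q·B·(1−ν²)/E_s · I_f.
E_s = 8.07 MPa = 8070 kPa.
S_e = 160 × 3 × (1 − 0.36²) / 8070 × 0.67
    = 160 × 3 × 0.8704 / 8070 × 0.67
    = 0.03469 m

S_e ≈ 0.0347 m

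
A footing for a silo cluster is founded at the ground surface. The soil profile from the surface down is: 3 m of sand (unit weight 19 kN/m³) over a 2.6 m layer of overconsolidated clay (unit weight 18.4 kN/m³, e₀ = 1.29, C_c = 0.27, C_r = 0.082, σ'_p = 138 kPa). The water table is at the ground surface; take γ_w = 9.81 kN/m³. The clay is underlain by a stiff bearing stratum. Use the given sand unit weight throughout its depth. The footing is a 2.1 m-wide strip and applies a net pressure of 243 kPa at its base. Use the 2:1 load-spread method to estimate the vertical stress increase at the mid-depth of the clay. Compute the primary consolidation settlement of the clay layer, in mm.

S_c ≈ 45.2 mm

Mid-depth of clay below the ground surface: z = 3 + 2.6/2 = 4.3 m.
Total vertical stress at mid-clay: σ_v = 19×3 + 18.4×1.3 = 80.92 kPa.
Pore pressure: u = 9.81×(4.3 − 0) = 42.183 kPa.
Initial effective stress: σ'_0 = σ_v − u = 80.92 − 42.183 = 38.737 kPa.
Stress increase at mid-clay by the 2:1 spreading method:
Δσ = qB/(B+z) = 243×2.1/(2.1+4.3) = 79.734 kPa
Final effective stress: σ'_f = 38.737 + 79.734 = 118.47 kPa.
σ'_f = 118.47 ≤ σ'_p = 138 kPa, so the clay remains overconsolidated and only the recompression index applies:
S_c = C_r·H/(1+e₀)·log₁₀(σ'_f/σ'_0) = 0.082×2.6/2.29×log₁₀(118.47/38.737)
    = 0.093103 × 0.48548 = 0.0452 m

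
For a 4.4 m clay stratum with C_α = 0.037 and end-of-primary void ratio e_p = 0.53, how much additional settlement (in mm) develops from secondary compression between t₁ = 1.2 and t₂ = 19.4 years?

S_s ≈ 129 mm

Secondary compression: S_s = C_α·H/(1+e_p)·log₁₀(t₂/t₁)
S_s = 0.037×4.4/(1+0.53)×log₁₀(19.4/1.2)
    = 0.1064 × 1.209 = 0.1286 m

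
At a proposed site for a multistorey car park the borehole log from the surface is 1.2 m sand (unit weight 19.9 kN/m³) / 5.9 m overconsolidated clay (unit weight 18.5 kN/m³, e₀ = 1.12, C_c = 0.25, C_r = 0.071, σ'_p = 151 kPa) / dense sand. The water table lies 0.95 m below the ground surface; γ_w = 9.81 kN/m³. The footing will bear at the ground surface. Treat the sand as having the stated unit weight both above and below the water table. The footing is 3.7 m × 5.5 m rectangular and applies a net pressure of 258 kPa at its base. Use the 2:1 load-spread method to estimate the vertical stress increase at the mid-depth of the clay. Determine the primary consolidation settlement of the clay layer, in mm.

Mid-depth of clay below the ground surface: z = 1.2 + 5.9/2 = 4.15 m.
Total vertical stress at mid-clay: σ_v = 19.9×1.2 + 18.5×2.95 = 78.455 kPa.
Pore pressure: u = 9.81×(4.15 − 0.95) = 31.392 kPa.
Initial effective stress: σ'_0 = σ_v − u = 78.455 − 31.392 = 47.063 kPa.
Stress increase at mid-clay by the 2:1 spreading method:
Δσ = qBL/((B+z)(L+z)) = 258×3.7×5.5/((3.7+4.15)(5.5+4.15)) = 69.309 kPa
Final effective stress: σ'_f = 47.063 + 69.309 = 116.37 kPa.
σ'_f = 116.37 ≤ σ'_p = 151 kPa, so the clay remains overconsolidated and only the recompression index applies:
S_c = C_r·H/(1+e₀)·log₁₀(σ'_f/σ'_0) = 0.071×5.9/2.12×log₁₀(116.37/47.063)
    = 0.19759 × 0.39316 = 0.07769 m

S_c ≈ 77.7 mm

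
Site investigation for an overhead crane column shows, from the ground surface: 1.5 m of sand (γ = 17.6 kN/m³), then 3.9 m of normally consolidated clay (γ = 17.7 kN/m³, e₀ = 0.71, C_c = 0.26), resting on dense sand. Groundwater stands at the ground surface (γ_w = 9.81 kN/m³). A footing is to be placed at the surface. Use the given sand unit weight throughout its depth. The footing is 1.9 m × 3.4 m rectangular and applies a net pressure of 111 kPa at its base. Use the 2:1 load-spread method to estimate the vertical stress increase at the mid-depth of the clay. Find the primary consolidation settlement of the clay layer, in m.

S_c ≈ 0.14 m

Mid-depth of clay below the ground surface: z = 1.5 + 3.9/2 = 3.45 m.
Total vertical stress at mid-clay: σ_v = 17.6×1.5 + 17.7×1.95 = 60.915 kPa.
Pore pressure: u = 9.81×(3.45 − 0) = 33.845 kPa.
Initial effective stress: σ'_0 = σ_v − u = 60.915 − 33.845 = 27.07 kPa.
Stress increase at mid-clay by the 2:1 spreading method:
Δσ = qBL/((B+z)(L+z)) = 111×1.9×3.4/((1.9+3.45)(3.4+3.45)) = 19.566 kPa
Final effective stress: σ'_f = σ'_0 + Δσ = 27.07 + 19.566 = 46.636 kPa.
Normally consolidated clay, so the full stress increment lies on the virgin compression line:
S_c = C_c·H/(1+e₀)·log₁₀(σ'_f/σ'_0) = 0.26×3.9/(1+0.71)×log₁₀(46.636/27.07)
    = 0.59298 × 0.23623 = 0.1401 m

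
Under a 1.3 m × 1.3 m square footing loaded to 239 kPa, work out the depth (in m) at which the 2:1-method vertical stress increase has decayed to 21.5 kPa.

2:1 spreading — at depth z the loaded area has grown by z in each plan dimension:
qB²/(B+z)² = Δσ_z ⇒ z = B(√(q/Δσ_z) − 1) = 1.3×(√(239/21.5) − 1) = 3.034 m

z ≈ 3.03 m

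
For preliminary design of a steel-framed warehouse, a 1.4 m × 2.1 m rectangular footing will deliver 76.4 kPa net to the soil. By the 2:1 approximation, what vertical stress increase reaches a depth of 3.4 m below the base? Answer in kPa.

Δσ_z ≈ 8.51 kPa

By the 2:1 method the load spreads at 1 horizontal : 2 vertical, so at depth z the loaded area has grown by z in each plan dimension:
Δσ = qBL/((B+z)(L+z)) = 76.4×1.4×2.1/((1.4+3.4)(2.1+3.4)) = 8.5082 kPa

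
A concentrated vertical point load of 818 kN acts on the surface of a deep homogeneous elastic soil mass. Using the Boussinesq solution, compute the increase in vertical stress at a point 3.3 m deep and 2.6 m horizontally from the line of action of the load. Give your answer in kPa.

Boussinesq vertical stress below a point load on an elastic half-space:
Δσ_z = 3P/(2πz²) · [1 + (r/z)²]^(−5/2)
r/z = 2.6/3.3 = 0.78788; [1+(r/z)²]^(−5/2) = 0.29903.
Δσ_z = 3×818/(2π×3.3²) × 0.29903 = 35.865 × 0.29903 = 10.72 kPa

Δσ_z ≈ 10.7 kPa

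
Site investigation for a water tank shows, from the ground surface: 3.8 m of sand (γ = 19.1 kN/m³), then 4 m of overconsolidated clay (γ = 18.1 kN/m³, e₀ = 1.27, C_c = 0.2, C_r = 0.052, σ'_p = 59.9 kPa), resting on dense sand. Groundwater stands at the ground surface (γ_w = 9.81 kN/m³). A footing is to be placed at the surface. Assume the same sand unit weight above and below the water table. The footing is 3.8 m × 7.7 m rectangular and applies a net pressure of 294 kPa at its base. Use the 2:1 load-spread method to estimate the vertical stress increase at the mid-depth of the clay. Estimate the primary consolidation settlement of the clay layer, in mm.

S_c ≈ 110 mm

Mid-depth of clay below the ground surface: z = 3.8 + 4/2 = 5.8 m.
Total vertical stress at mid-clay: σ_v = 19.1×3.8 + 18.1×2 = 108.78 kPa.
Pore pressure: u = 9.81×(5.8 − 0) = 56.898 kPa.
Initial effective stress: σ'_0 = σ_v − u = 108.78 − 56.898 = 51.882 kPa.
Stress increase at mid-clay by the 2:1 spreading method:
Δσ = qBL/((B+z)(L+z)) = 294×3.8×7.7/((3.8+5.8)(7.7+5.8)) = 66.377 kPa
Final effective stress: σ'_f = 51.882 + 66.377 = 118.26 kPa.
σ'_f = 118.26 > σ'_p = 59.9 kPa, so the stress path crosses the preconsolidation pressure — recompression up to σ'_p, then virgin compression beyond:
S_c = H/(1+e₀)·[C_r·log₁₀(σ'_p/σ'_0) + C_c·log₁₀(σ'_f/σ'_p)]
    = 4/2.27 × [0.052×log₁₀(59.9/51.882) + 0.2×log₁₀(118.26/59.9)]
    = 1.7621 × [0.0032453 + 0.059082] = 0.1098 m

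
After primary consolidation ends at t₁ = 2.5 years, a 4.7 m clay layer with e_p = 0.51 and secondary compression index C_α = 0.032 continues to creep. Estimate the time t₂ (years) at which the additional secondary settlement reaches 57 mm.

S_s = C_α·H/(1+e_p)·log₁₀(t₂/t₁) ⇒ log₁₀(t₂/t₁) = S_s·(1+e_p)/(C_α·H).
log₁₀(t₂/t₁) = 0.057 × (1+0.51) / (0.032×4.7) = 0.5723
t₂ = t₁ × 10^0.5723 = 2.5 × 3.735 = 9.337 years

t₂ ≈ 9.34 years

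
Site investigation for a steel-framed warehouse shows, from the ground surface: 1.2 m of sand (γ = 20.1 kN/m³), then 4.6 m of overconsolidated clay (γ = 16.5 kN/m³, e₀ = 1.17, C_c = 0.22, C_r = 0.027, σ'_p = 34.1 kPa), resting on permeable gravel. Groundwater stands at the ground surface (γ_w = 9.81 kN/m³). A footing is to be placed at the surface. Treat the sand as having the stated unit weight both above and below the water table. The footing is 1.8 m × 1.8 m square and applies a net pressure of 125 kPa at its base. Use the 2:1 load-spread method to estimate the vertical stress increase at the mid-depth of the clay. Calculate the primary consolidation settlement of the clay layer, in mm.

Mid-depth of clay below the ground surface: z = 1.2 + 4.6/2 = 3.5 m.
Total vertical stress at mid-clay: σ_v = 20.1×1.2 + 16.5×2.3 = 62.07 kPa.
Pore pressure: u = 9.81×(3.5 − 0) = 34.335 kPa.
Initial effective stress: σ'_0 = σ_v − u = 62.07 − 34.335 = 27.735 kPa.
Stress increase at mid-clay by the 2:1 spreading method:
Δσ = qBL/((B+z)(L+z)) = 125×1.8×1.8/((1.8+3.5)(1.8+3.5)) = 14.418 kPa
Final effective stress: σ'_f = 27.735 + 14.418 = 42.153 kPa.
σ'_f = 42.153 > σ'_p = 34.1 kPa, so the stress path crosses the preconsolidation pressure — recompression up to σ'_p, then virgin compression beyond:
S_c = H/(1+e₀)·[C_r·log₁₀(σ'_p/σ'_0) + C_c·log₁₀(σ'_f/σ'_p)]
    = 4.6/2.17 × [0.027×log₁₀(34.1/27.735) + 0.22×log₁₀(42.153/34.1)]
    = 2.1198 × [0.0024226 + 0.020256] = 0.04807 m

S_c ≈ 48.1 mm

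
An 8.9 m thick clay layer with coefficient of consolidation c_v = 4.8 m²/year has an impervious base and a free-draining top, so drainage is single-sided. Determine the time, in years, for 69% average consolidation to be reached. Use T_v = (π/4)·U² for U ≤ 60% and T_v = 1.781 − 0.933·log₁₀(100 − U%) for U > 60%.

Drainage path length: H_d = H = 8.9 m (single drainage).
U > 60%: T_v = 1.781 − 0.933·log₁₀(100 − 69) = 0.38956.
t = T_v·H_d²/c_v = 0.38956×8.9²/4.8 = 6.429 years.

t ≈ 6.43 years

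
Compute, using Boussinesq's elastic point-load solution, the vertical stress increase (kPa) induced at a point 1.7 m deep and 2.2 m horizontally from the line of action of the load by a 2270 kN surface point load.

Δσ_z ≈ 32.1 kPa

Boussinesq vertical stress below a point load on an elastic half-space:
Δσ_z = 3P/(2πz²) · [1 + (r/z)²]^(−5/2)
r/z = 2.2/1.7 = 1.2941; [1+(r/z)²]^(−5/2) = 0.085466.
Δσ_z = 3×2270/(2π×1.7²) × 0.085466 = 375.03 × 0.085466 = 32.05 kPa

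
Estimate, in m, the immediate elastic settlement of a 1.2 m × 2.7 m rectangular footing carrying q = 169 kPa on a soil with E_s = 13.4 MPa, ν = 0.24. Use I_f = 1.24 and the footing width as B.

S_e ≈ 0.0177 m

Immediate (elastic) settlement: S_e = q·B·(1−ν²)/E_s · I_f.
E_s = 13.4 MPa = 13400 kPa.
S_e = 169 × 1.2 × (1 − 0.24²) / 13400 × 1.24
    = 169 × 1.2 × 0.9424 / 13400 × 1.24
    = 0.01769 m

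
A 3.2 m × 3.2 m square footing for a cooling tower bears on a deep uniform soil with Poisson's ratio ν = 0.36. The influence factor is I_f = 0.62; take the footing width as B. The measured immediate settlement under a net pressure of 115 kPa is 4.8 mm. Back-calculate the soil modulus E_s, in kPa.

E_s ≈ 41400 kPa

S_e = q·B·(1−ν²)/E_s · I_f  ⇒  E_s = q·B·(1−ν²)·I_f / S_e.
E_s = 115 × 3.2 × 0.8704 × 0.62 / 0.0048 = 41370 kPa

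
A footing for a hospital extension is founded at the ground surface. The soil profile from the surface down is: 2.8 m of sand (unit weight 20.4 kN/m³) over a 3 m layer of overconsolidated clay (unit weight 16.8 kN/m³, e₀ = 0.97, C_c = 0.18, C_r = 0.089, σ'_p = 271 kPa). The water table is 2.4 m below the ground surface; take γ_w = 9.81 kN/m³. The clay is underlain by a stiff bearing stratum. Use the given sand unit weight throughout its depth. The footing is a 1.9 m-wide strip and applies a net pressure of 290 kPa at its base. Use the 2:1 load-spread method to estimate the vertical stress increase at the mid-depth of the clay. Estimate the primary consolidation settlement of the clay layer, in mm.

Mid-depth of clay below the ground surface: z = 2.8 + 3/2 = 4.3 m.
Total vertical stress at mid-clay: σ_v = 20.4×2.8 + 16.8×1.5 = 82.32 kPa.
Pore pressure: u = 9.81×(4.3 − 2.4) = 18.639 kPa.
Initial effective stress: σ'_0 = σ_v − u = 82.32 − 18.639 = 63.681 kPa.
Stress increase at mid-clay by the 2:1 spreading method:
Δσ = qB/(B+z) = 290×1.9/(1.9+4.3) = 88.871 kPa
Final effective stress: σ'_f = 63.681 + 88.871 = 152.55 kPa.
σ'_f = 152.55 ≤ σ'_p = 271 kPa, so the clay remains overconsolidated and only the recompression index applies:
S_c = C_r·H/(1+e₀)·log₁₀(σ'_f/σ'_0) = 0.089×3/1.97×log₁₀(152.55/63.681)
    = 0.13553 × 0.3794 = 0.05142 m

S_c ≈ 51.4 mm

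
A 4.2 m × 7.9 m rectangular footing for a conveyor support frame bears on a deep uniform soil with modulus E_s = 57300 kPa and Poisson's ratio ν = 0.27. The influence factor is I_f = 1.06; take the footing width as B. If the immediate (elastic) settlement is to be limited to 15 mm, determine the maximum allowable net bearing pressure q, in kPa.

q ≈ 208 kPa

S_e = q·B·(1−ν²)/E_s · I_f  ⇒  q = S_e·E_s / (B·(1−ν²)·I_f).
q = 0.015 × 57300 / (4.2 × 0.9271 × 1.06) = 208.2 kPa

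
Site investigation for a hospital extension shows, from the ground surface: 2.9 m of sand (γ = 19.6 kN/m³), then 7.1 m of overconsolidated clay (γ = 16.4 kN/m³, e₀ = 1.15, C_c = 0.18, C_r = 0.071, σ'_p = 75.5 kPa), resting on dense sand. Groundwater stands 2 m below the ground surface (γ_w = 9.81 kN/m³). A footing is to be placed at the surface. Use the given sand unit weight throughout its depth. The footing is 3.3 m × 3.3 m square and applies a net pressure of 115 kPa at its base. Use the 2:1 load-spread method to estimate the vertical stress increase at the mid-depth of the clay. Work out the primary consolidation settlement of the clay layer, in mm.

Mid-depth of clay below the ground surface: z = 2.9 + 7.1/2 = 6.45 m.
Total vertical stress at mid-clay: σ_v = 19.6×2.9 + 16.4×3.55 = 115.06 kPa.
Pore pressure: u = 9.81×(6.45 − 2) = 43.655 kPa.
Initial effective stress: σ'_0 = σ_v − u = 115.06 − 43.655 = 71.405 kPa.
Stress increase at mid-clay by the 2:1 spreading method:
Δσ = qBL/((B+z)(L+z)) = 115×3.3×3.3/((3.3+6.45)(3.3+6.45)) = 13.174 kPa
Final effective stress: σ'_f = 71.405 + 13.174 = 84.579 kPa.
σ'_f = 84.579 > σ'_p = 75.5 kPa, so the stress path crosses the preconsolidation pressure — recompression up to σ'_p, then virgin compression beyond:
S_c = H/(1+e₀)·[C_r·log₁₀(σ'_p/σ'_0) + C_c·log₁₀(σ'_f/σ'_p)]
    = 7.1/2.15 × [0.071×log₁₀(75.5/71.405) + 0.18×log₁₀(84.579/75.5)]
    = 3.3023 × [0.0017195 + 0.0088768] = 0.03499 m

S_c ≈ 35 mm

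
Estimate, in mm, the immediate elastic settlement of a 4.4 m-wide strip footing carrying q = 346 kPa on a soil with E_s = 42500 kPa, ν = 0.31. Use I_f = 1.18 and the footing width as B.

S_e ≈ 38.2 mm

Immediate (elastic) settlement: S_e = q·B·(1−ν²)/E_s · I_f.
S_e = 346 × 4.4 × (1 − 0.31²) / 42500 × 1.18
    = 346 × 4.4 × 0.9039 / 42500 × 1.18
    = 0.03821 m = 38.21 mm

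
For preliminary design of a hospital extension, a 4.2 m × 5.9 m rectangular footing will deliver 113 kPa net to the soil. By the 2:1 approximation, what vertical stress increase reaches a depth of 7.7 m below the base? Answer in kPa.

Δσ_z ≈ 17.3 kPa

By the 2:1 method the load spreads at 1 horizontal : 2 vertical, so at depth z the loaded area has grown by z in each plan dimension:
Δσ = qBL/((B+z)(L+z)) = 113×4.2×5.9/((4.2+7.7)(5.9+7.7)) = 17.302 kPa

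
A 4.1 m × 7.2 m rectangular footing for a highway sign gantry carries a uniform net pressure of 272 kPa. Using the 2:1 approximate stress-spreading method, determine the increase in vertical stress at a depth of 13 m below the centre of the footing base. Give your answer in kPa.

Δσ_z ≈ 23.2 kPa

By the 2:1 method the load spreads at 1 horizontal : 2 vertical, so at depth z the loaded area has grown by z in each plan dimension:
Δσ = qBL/((B+z)(L+z)) = 272×4.1×7.2/((4.1+13)(7.2+13)) = 23.245 kPa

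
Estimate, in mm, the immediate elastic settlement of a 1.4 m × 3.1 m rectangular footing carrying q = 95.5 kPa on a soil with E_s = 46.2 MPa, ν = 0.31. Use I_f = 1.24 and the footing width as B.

S_e ≈ 3.24 mm

Immediate (elastic) settlement: S_e = q·B·(1−ν²)/E_s · I_f.
E_s = 46.2 MPa = 46200 kPa.
S_e = 95.5 × 1.4 × (1 − 0.31²) / 46200 × 1.24
    = 95.5 × 1.4 × 0.9039 / 46200 × 1.24
    = 0.003244 m = 3.244 mm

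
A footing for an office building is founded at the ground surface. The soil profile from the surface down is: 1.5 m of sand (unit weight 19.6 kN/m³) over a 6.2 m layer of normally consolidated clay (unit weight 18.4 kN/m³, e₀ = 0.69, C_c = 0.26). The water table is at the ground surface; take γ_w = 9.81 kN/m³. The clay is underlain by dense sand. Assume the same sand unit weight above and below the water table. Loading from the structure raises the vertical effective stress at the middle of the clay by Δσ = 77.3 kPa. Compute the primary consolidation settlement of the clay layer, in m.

S_c ≈ 0.437 m

Mid-depth of clay below the ground surface: z = 1.5 + 6.2/2 = 4.6 m.
Total vertical stress at mid-clay: σ_v = 19.6×1.5 + 18.4×3.1 = 86.44 kPa.
Pore pressure: u = 9.81×(4.6 − 0) = 45.126 kPa.
Initial effective stress: σ'_0 = σ_v − u = 86.44 − 45.126 = 41.314 kPa.
Final effective stress: σ'_f = σ'_0 + Δσ = 41.314 + 77.3 = 118.61 kPa.
Normally consolidated clay, so the full stress increment lies on the virgin compression line:
S_c = C_c·H/(1+e₀)·log₁₀(σ'_f/σ'_0) = 0.26×6.2/(1+0.69)×log₁₀(118.61/41.314)
    = 0.95385 × 0.45802 = 0.4369 m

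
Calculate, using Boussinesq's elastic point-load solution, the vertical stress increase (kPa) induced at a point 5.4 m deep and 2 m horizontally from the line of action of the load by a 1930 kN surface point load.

Boussinesq vertical stress below a point load on an elastic half-space:
Δσ_z = 3P/(2πz²) · [1 + (r/z)²]^(−5/2)
r/z = 2/5.4 = 0.37037; [1+(r/z)²]^(−5/2) = 0.72516.
Δσ_z = 3×1930/(2π×5.4²) × 0.72516 = 31.602 × 0.72516 = 22.92 kPa

Δσ_z ≈ 22.9 kPa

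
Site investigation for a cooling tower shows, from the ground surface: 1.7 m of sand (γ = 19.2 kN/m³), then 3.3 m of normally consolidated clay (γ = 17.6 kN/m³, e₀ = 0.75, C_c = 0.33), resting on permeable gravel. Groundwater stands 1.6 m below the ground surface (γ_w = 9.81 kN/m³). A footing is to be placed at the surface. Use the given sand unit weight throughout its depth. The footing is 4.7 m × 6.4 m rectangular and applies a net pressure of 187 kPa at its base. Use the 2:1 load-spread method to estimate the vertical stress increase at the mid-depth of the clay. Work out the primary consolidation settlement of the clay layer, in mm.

Mid-depth of clay below the ground surface: z = 1.7 + 3.3/2 = 3.35 m.
Total vertical stress at mid-clay: σ_v = 19.2×1.7 + 17.6×1.65 = 61.68 kPa.
Pore pressure: u = 9.81×(3.35 − 1.6) = 17.168 kPa.
Initial effective stress: σ'_0 = σ_v − u = 61.68 − 17.168 = 44.512 kPa.
Stress increase at mid-clay by the 2:1 spreading method:
Δσ = qBL/((B+z)(L+z)) = 187×4.7×6.4/((4.7+3.35)(6.4+3.35)) = 71.667 kPa
Final effective stress: σ'_f = σ'_0 + Δσ = 44.512 + 71.667 = 116.18 kPa.
Normally consolidated clay, so the full stress increment lies on the virgin compression line:
S_c = C_c·H/(1+e₀)·log₁₀(σ'_f/σ'_0) = 0.33×3.3/(1+0.75)×log₁₀(116.18/44.512)
    = 0.62229 × 0.41665 = 0.2593 m

S_c ≈ 259 mm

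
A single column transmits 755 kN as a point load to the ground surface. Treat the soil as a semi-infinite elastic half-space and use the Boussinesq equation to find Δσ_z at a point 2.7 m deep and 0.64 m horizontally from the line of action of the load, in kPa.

Boussinesq vertical stress below a point load on an elastic half-space:
Δσ_z = 3P/(2πz²) · [1 + (r/z)²]^(−5/2)
r/z = 0.64/2.7 = 0.23704; [1+(r/z)²]^(−5/2) = 0.87226.
Δσ_z = 3×755/(2π×2.7²) × 0.87226 = 49.449 × 0.87226 = 43.13 kPa

Δσ_z ≈ 43.1 kPa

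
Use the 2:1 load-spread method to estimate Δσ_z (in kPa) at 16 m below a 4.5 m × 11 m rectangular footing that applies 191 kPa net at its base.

By the 2:1 method the load spreads at 1 horizontal : 2 vertical, so at depth z the loaded area has grown by z in each plan dimension:
Δσ = qBL/((B+z)(L+z)) = 191×4.5×11/((4.5+16)(11+16)) = 17.081 kPa

Δσ_z ≈ 17.1 kPa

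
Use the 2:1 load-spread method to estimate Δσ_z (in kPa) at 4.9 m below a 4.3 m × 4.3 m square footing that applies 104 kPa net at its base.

By the 2:1 method the load spreads at 1 horizontal : 2 vertical, so at depth z the loaded area has grown by z in each plan dimension:
Δσ = qBL/((B+z)(L+z)) = 104×4.3×4.3/((4.3+4.9)(4.3+4.9)) = 22.719 kPa

Δσ_z ≈ 22.7 kPa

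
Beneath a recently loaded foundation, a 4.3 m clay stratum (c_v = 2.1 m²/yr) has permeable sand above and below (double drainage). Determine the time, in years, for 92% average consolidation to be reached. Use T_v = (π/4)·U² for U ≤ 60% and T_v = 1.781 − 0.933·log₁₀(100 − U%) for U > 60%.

t ≈ 2.07 years

Drainage path length: H_d = H/2 = 2.15 m (double drainage).
U > 60%: T_v = 1.781 − 0.933·log₁₀(100 − 92) = 0.93842.
t = T_v·H_d²/c_v = 0.93842×2.15²/2.1 = 2.066 years.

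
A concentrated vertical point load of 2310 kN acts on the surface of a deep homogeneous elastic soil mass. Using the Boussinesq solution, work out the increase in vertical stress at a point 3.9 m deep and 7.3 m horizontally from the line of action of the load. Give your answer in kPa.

Δσ_z ≈ 1.68 kPa

Boussinesq vertical stress below a point load on an elastic half-space:
Δσ_z = 3P/(2πz²) · [1 + (r/z)²]^(−5/2)
r/z = 7.3/3.9 = 1.8718; [1+(r/z)²]^(−5/2) = 0.023233.
Δσ_z = 3×2310/(2π×3.9²) × 0.023233 = 72.514 × 0.023233 = 1.685 kPa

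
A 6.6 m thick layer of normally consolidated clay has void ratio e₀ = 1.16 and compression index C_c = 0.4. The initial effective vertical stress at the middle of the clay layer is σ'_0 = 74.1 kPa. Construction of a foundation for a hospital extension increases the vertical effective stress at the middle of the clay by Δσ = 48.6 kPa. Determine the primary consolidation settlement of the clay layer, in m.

S_c ≈ 0.268 m

Final effective stress: σ'_f = σ'_0 + Δσ = 74.1 + 48.6 = 122.7 kPa.
Normally consolidated clay, so the full stress increment lies on the virgin compression line:
S_c = C_c·H/(1+e₀)·log₁₀(σ'_f/σ'_0) = 0.4×6.6/(1+1.16)×log₁₀(122.7/74.1)
    = 1.2222 × 0.21903 = 0.2677 m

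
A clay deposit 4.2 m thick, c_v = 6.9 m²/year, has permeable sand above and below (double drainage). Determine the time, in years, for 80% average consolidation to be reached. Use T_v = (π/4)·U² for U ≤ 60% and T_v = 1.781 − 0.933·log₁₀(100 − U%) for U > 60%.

Drainage path length: H_d = H/2 = 2.1 m (double drainage).
U > 60%: T_v = 1.781 − 0.933·log₁₀(100 − 80) = 0.56714.
t = T_v·H_d²/c_v = 0.56714×2.1²/6.9 = 0.3625 years.

t ≈ 0.362 years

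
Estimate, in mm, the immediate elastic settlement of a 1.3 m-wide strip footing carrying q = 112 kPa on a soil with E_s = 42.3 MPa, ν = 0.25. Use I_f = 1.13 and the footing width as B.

S_e ≈ 3.65 mm

Immediate (elastic) settlement: S_e = q·B·(1−ν²)/E_s · I_f.
E_s = 42.3 MPa = 42300 kPa.
S_e = 112 × 1.3 × (1 − 0.25²) / 42300 × 1.13
    = 112 × 1.3 × 0.9375 / 42300 × 1.13
    = 0.003646 m = 3.646 mm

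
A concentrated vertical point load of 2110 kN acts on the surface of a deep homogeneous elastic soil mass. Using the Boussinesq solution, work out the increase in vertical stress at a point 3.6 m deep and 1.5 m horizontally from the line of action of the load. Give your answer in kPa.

Δσ_z ≈ 52.1 kPa

Boussinesq vertical stress below a point load on an elastic half-space:
Δσ_z = 3P/(2πz²) · [1 + (r/z)²]^(−5/2)
r/z = 1.5/3.6 = 0.41667; [1+(r/z)²]^(−5/2) = 0.67018.
Δσ_z = 3×2110/(2π×3.6²) × 0.67018 = 77.735 × 0.67018 = 52.1 kPa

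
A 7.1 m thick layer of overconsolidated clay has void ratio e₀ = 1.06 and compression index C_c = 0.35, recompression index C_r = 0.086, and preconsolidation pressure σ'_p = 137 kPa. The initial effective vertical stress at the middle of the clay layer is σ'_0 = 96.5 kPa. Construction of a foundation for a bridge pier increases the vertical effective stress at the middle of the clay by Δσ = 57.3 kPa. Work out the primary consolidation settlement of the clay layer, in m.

S_c ≈ 0.106 m

Final effective stress: σ'_f = 96.5 + 57.3 = 153.8 kPa.
σ'_f = 153.8 > σ'_p = 137 kPa, so the stress path crosses the preconsolidation pressure — recompression up to σ'_p, then virgin compression beyond:
S_c = H/(1+e₀)·[C_r·log₁₀(σ'_p/σ'_0) + C_c·log₁₀(σ'_f/σ'_p)]
    = 7.1/2.06 × [0.086×log₁₀(137/96.5) + 0.35×log₁₀(153.8/137)]
    = 3.4466 × [0.013089 + 0.017583] = 0.1057 m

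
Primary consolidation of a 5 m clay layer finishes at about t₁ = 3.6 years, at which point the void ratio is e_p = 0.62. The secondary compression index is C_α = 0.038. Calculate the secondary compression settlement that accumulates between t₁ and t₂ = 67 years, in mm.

Secondary compression: S_s = C_α·H/(1+e_p)·log₁₀(t₂/t₁)
S_s = 0.038×5/(1+0.62)×log₁₀(67/3.6)
    = 0.1173 × 1.27 = 0.1489 m

S_s ≈ 149 mm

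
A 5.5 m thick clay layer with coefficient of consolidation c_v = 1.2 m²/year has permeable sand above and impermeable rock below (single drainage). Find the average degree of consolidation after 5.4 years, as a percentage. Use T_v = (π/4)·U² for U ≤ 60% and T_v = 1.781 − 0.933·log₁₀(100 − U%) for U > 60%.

Drainage path length: H_d = H = 5.5 m (single drainage).
T_v = c_v·t/H_d² = 1.2×5.4/5.5² = 0.21421.
T_v = 0.21421 corresponds to the U ≤ 60% branch:
U = √(4T_v/π) = 0.5222

U ≈ 52.2 %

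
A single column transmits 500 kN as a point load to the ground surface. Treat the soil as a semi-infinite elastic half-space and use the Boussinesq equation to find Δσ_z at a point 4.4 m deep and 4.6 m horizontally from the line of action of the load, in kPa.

Δσ_z ≈ 1.95 kPa

Boussinesq vertical stress below a point load on an elastic half-space:
Δσ_z = 3P/(2πz²) · [1 + (r/z)²]^(−5/2)
r/z = 4.6/4.4 = 1.0455; [1+(r/z)²]^(−5/2) = 0.15779.
Δσ_z = 3×500/(2π×4.4²) × 0.15779 = 12.331 × 0.15779 = 1.946 kPa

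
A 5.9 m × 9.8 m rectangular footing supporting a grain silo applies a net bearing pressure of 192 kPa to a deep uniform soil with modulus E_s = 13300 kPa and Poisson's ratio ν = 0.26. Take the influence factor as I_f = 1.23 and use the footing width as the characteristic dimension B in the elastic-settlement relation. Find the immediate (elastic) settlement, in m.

S_e ≈ 0.0977 m

Immediate (elastic) settlement: S_e = q·B·(1−ν²)/E_s · I_f.
S_e = 192 × 5.9 × (1 − 0.26²) / 13300 × 1.23
    = 192 × 5.9 × 0.9324 / 13300 × 1.23
    = 0.09768 m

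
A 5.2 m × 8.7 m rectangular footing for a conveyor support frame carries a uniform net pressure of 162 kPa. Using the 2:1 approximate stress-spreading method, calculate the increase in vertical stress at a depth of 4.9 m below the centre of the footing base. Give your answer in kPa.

Δσ_z ≈ 53.4 kPa

By the 2:1 method the load spreads at 1 horizontal : 2 vertical, so at depth z the loaded area has grown by z in each plan dimension:
Δσ = qBL/((B+z)(L+z)) = 162×5.2×8.7/((5.2+4.9)(8.7+4.9)) = 53.355 kPa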